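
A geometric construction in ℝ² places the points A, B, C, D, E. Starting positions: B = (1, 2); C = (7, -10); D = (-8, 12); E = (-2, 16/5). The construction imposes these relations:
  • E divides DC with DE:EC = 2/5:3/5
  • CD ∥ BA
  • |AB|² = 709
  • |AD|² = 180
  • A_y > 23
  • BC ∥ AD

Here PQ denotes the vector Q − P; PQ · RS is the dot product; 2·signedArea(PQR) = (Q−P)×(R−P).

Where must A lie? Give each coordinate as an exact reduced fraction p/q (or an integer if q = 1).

1. A_x = -14  [BC ∥ AD ∩ CD ∥ BA]
2. A_y = 24  [BC ∥ AD ∩ CD ∥ BA]
   → A = (-14, 24)

A = (-14, 24)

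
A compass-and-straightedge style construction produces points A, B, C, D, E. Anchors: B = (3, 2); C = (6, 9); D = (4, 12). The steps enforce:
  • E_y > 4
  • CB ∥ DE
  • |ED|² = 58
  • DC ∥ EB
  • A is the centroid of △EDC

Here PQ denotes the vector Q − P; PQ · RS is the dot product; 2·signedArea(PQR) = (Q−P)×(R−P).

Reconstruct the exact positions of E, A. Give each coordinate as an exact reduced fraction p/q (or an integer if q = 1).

A = (11/3, 26/3)
E = (1, 5)

1. E_x = 1  [DC ∥ EB ∩ CB ∥ DE]
2. E_y = 5  [DC ∥ EB ∩ CB ∥ DE]
   → E = (1, 5)
3. A_x = 11/3  [A is the centroid of △EDC]
4. A_y = 26/3  [A is the centroid of △EDC]
   → A = (11/3, 26/3)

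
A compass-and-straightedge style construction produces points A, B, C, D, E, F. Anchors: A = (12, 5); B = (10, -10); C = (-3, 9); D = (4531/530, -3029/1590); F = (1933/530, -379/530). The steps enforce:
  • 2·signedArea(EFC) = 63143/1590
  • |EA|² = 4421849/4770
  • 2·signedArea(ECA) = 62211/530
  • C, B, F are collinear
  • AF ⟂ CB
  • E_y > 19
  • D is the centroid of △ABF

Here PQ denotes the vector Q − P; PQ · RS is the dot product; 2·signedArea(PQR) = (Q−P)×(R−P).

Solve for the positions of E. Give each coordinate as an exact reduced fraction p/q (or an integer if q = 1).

1. E_x = -7711/530  [2·signedArea(ECA) = 62211/530 ∩ 2·signedArea(EFC) = 63143/1590]
2. E_y = 31649/1590  [2·signedArea(ECA) = 62211/530 ∩ 2·signedArea(EFC) = 63143/1590]
   → E = (-7711/530, 31649/1590)

E = (-7711/530, 31649/1590)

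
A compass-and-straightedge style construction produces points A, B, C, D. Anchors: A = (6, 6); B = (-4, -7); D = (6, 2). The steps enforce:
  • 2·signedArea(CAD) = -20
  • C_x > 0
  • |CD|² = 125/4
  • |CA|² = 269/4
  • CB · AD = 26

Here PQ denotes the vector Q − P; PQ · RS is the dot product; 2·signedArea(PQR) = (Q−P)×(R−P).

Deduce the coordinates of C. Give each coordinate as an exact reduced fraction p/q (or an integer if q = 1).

C = (1, -1/2)

1. C_x = 1  [2·signedArea(CAD) = -20 ∩ CB · AD = 26]
2. C_y = -1/2  [2·signedArea(CAD) = -20 ∩ CB · AD = 26]
   → C = (1, -1/2)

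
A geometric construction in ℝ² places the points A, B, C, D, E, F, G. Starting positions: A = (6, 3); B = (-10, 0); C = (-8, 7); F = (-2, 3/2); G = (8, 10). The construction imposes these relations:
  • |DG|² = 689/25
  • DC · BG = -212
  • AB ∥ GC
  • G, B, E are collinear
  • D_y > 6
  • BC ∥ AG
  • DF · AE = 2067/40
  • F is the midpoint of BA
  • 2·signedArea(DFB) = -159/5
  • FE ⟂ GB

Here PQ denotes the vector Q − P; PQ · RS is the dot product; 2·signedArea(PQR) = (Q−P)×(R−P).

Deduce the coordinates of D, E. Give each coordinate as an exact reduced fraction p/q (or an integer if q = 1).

D = (4, 33/5)
E = (-13/4, 15/4)

1. D_x = 4  [2·signedArea(DFB) = -159/5 ∩ DC · BG = -212]
2. D_y = 33/5  [2·signedArea(DFB) = -159/5 ∩ DC · BG = -212]
   → D = (4, 33/5)
3. E_x = -13/4  [G, B, E are collinear ∩ FE ⟂ GB]
4. E_y = 15/4  [G, B, E are collinear ∩ FE ⟂ GB]
   → E = (-13/4, 15/4)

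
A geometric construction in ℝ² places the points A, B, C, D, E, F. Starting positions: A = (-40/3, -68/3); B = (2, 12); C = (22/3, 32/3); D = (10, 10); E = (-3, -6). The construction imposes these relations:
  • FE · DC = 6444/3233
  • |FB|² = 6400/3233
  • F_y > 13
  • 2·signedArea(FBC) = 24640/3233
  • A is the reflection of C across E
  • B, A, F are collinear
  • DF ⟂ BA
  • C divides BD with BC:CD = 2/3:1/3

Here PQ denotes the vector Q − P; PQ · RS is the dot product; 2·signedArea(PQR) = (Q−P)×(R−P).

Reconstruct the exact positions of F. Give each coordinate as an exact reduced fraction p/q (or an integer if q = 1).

1. F_x = 8306/3233  [B, A, F are collinear ∩ DF ⟂ BA]
2. F_y = 42956/3233  [B, A, F are collinear ∩ DF ⟂ BA]
   → F = (8306/3233, 42956/3233)

F = (8306/3233, 42956/3233)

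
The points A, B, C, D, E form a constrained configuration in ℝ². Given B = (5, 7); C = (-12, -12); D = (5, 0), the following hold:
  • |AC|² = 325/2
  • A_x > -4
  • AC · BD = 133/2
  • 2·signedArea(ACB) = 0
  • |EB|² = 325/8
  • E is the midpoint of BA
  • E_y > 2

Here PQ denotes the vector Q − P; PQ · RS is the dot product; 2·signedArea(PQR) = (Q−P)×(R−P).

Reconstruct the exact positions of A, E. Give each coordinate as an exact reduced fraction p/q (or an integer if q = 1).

A = (-7/2, -5/2)
E = (3/4, 9/4)

1. A_x = -7/2  [2·signedArea(ACB) = 0 ∩ AC · BD = 133/2]
2. A_y = -5/2  [2·signedArea(ACB) = 0 ∩ AC · BD = 133/2]
   → A = (-7/2, -5/2)
3. E_x = 3/4  [E is the midpoint of BA]
4. E_y = 9/4  [E is the midpoint of BA]
   → E = (3/4, 9/4)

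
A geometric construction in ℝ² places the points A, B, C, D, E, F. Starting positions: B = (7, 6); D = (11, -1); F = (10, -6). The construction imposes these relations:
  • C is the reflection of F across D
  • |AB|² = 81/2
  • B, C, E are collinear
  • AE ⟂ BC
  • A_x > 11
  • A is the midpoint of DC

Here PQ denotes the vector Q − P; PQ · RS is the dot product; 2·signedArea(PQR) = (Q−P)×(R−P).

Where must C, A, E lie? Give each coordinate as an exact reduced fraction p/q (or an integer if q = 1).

1. C_x = 12  [C is the reflection of F across D]
2. C_y = 4  [C is the reflection of F across D]
   → C = (12, 4)
3. A_x = 23/2  [A is the midpoint of DC]
4. A_y = 3/2  [A is the midpoint of DC]
   → A = (23/2, 3/2)
5. E_x = 721/58  [B, C, E are collinear ∩ AE ⟂ BC]
6. E_y = 111/29  [B, C, E are collinear ∩ AE ⟂ BC]
   → E = (721/58, 111/29)

A = (23/2, 3/2)
C = (12, 4)
E = (721/58, 111/29)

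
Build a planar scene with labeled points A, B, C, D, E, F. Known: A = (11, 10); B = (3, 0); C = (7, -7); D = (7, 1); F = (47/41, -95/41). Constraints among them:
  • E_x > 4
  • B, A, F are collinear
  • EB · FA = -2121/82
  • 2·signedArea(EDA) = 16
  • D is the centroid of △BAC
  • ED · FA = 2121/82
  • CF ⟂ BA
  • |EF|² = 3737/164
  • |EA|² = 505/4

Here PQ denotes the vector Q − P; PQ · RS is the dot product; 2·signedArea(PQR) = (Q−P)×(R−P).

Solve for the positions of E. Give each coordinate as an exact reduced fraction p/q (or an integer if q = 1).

1. E_x = 5  [EB · FA = -2121/82 ∩ 2·signedArea(EDA) = 16]
2. E_y = 1/2  [EB · FA = -2121/82 ∩ 2·signedArea(EDA) = 16]
   → E = (5, 1/2)

E = (5, 1/2)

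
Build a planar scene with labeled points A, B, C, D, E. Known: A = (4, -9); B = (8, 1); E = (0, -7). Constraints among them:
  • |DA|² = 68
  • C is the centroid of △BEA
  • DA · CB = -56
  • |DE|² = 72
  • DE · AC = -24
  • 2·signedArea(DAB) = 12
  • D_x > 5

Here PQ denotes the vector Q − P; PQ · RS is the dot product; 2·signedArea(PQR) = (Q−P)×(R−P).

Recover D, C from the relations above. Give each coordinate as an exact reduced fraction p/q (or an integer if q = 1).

C = (4, -5)
D = (6, -1)

1. D_x = 6  [line -10·x + 4·y + 64 = 0 ∩ |DA|² = 68]
2. D_y = -1  [line -10·x + 4·y + 64 = 0 ∩ |DA|² = 68]
   → D = (6, -1)
3. C_x = 4  [DE · AC = -24 ∩ C is the centroid of △BEA]
4. C_y = -5  [DE · AC = -24 ∩ C is the centroid of △BEA]
   → C = (4, -5)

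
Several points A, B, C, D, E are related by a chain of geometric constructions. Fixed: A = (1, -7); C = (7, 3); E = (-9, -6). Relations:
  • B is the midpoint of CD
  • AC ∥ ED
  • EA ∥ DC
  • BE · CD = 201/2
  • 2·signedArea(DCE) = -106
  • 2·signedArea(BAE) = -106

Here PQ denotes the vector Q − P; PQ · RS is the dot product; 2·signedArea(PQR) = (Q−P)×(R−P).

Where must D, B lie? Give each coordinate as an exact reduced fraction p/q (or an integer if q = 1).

B = (2, 7/2)
D = (-3, 4)

1. D_x = -3  [EA ∥ DC ∩ AC ∥ ED]
2. D_y = 4  [EA ∥ DC ∩ AC ∥ ED]
   → D = (-3, 4)
3. B_x = 2  [B is the midpoint of CD]
4. B_y = 7/2  [B is the midpoint of CD]
   → B = (2, 7/2)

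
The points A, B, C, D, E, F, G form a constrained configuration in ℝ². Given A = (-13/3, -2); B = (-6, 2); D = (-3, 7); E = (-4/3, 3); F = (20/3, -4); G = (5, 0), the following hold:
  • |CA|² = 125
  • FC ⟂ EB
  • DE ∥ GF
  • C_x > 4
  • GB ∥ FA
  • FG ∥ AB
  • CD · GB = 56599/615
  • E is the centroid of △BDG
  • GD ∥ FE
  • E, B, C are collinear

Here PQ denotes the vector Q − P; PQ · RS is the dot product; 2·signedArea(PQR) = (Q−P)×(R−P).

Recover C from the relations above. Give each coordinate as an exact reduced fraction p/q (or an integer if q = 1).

1. C_x = 3002/615  [E, B, C are collinear ∩ FC ⟂ EB]
2. C_y = 888/205  [E, B, C are collinear ∩ FC ⟂ EB]
   → C = (3002/615, 888/205)

C = (3002/615, 888/205)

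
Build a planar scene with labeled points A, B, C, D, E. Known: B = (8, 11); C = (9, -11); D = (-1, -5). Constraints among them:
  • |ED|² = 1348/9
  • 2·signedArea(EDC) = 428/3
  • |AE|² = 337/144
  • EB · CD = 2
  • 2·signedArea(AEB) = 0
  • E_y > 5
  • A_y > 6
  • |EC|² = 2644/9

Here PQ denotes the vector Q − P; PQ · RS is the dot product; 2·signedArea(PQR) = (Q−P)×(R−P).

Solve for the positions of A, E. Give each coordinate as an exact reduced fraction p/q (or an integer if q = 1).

A = (23/4, 7)
E = (5, 17/3)

1. E_x = 5  [2·signedArea(EDC) = 428/3 ∩ EB · CD = 2]
2. E_y = 17/3  [2·signedArea(EDC) = 428/3 ∩ EB · CD = 2]
   → E = (5, 17/3)
3. A_x = 23/4  [line -16/3·x + 3·y + 29/3 = 0 ∩ |AE|² = 337/144]
4. A_y = 7  [line -16/3·x + 3·y + 29/3 = 0 ∩ |AE|² = 337/144]
   → A = (23/4, 7)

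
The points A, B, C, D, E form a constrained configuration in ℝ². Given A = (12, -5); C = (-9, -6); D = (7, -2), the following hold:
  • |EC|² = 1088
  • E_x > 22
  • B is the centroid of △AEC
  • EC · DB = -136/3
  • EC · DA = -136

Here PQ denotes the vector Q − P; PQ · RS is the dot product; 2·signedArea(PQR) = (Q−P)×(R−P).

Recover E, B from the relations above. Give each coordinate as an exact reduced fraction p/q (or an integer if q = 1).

B = (26/3, -3)
E = (23, 2)

1. E_x = 23  [line -5·x + 3·y + 109 = 0 ∩ |EC|² = 1088]
2. E_y = 2  [line -5·x + 3·y + 109 = 0 ∩ |EC|² = 1088]
   → E = (23, 2)
3. B_x = 26/3  [EC · DB = -136/3 ∩ B is the centroid of △AEC]
4. B_y = -3  [EC · DB = -136/3 ∩ B is the centroid of △AEC]
   → B = (26/3, -3)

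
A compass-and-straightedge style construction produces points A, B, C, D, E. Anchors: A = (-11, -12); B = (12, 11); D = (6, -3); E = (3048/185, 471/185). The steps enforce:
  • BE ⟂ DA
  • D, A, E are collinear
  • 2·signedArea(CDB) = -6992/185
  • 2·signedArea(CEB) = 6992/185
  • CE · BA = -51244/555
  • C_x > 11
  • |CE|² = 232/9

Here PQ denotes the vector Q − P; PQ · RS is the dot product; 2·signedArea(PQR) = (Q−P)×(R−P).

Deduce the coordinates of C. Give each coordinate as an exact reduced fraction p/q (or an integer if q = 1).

C = (2126/185, 1951/555)

1. C_x = 2126/185  [CE · BA = -51244/555 ∩ 2·signedArea(CEB) = 6992/185]
2. C_y = 1951/555  [CE · BA = -51244/555 ∩ 2·signedArea(CEB) = 6992/185]
   → C = (2126/185, 1951/555)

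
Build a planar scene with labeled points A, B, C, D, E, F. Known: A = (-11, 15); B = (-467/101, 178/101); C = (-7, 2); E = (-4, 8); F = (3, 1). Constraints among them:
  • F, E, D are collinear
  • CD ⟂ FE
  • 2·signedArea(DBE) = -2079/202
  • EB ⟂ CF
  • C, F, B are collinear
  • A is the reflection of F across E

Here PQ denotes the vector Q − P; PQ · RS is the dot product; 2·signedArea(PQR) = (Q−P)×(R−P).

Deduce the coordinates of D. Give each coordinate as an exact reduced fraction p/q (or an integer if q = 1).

D = (-5/2, 13/2)

1. D_x = -5/2  [F, E, D are collinear ∩ CD ⟂ FE]
2. D_y = 13/2  [F, E, D are collinear ∩ CD ⟂ FE]
   → D = (-5/2, 13/2)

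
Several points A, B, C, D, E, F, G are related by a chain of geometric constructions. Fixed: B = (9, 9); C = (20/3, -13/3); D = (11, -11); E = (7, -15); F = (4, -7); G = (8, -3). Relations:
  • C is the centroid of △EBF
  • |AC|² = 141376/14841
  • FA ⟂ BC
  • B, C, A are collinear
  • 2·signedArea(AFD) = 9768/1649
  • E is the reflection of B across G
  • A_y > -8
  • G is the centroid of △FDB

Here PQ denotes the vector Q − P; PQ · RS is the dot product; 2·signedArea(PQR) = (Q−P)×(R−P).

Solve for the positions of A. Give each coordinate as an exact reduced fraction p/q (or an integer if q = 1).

A = (10116/1649, -12159/1649)

1. A_x = 10116/1649  [B, C, A are collinear ∩ FA ⟂ BC]
2. A_y = -12159/1649  [B, C, A are collinear ∩ FA ⟂ BC]
   → A = (10116/1649, -12159/1649)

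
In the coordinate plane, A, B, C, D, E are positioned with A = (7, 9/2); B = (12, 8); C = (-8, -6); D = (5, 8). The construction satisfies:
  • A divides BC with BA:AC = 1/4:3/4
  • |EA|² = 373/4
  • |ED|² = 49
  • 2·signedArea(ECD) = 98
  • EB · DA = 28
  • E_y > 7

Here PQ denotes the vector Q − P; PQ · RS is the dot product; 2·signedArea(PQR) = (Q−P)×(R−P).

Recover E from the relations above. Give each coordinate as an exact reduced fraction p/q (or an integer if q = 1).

1. E_x = -2  [EB · DA = 28 ∩ 2·signedArea(ECD) = 98]
2. E_y = 8  [EB · DA = 28 ∩ 2·signedArea(ECD) = 98]
   → E = (-2, 8)

E = (-2, 8)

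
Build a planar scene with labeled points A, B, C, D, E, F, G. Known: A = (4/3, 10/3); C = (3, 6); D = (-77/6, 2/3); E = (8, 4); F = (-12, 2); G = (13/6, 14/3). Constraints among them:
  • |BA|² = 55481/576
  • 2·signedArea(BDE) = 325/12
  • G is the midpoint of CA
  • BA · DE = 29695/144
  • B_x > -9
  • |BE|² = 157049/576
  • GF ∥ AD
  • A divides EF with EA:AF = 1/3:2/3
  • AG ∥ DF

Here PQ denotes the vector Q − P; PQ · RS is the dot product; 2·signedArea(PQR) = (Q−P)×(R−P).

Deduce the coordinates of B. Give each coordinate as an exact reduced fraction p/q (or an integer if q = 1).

1. B_x = -203/24  [2·signedArea(BDE) = 325/12 ∩ BA · DE = 29695/144]
2. B_y = 8/3  [2·signedArea(BDE) = 325/12 ∩ BA · DE = 29695/144]
   → B = (-203/24, 8/3)

B = (-203/24, 8/3)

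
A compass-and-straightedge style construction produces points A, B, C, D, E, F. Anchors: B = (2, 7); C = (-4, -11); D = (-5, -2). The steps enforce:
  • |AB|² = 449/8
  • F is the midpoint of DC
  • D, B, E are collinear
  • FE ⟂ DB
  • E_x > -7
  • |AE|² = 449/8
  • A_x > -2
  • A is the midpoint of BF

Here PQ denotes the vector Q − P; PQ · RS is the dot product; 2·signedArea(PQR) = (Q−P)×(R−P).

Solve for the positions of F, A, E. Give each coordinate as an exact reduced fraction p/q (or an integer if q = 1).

1. F_x = -9/2  [F is the midpoint of DC]
2. F_y = -13/2  [F is the midpoint of DC]
   → F = (-9/2, -13/2)
3. A_x = -5/4  [A is the midpoint of BF]
4. A_y = 1/4  [A is the midpoint of BF]
   → A = (-5/4, 1/4)
5. E_x = -909/130  [D, B, E are collinear ∩ FE ⟂ DB]
6. E_y = -593/130  [D, B, E are collinear ∩ FE ⟂ DB]
   → E = (-909/130, -593/130)

A = (-5/4, 1/4)
E = (-909/130, -593/130)
F = (-9/2, -13/2)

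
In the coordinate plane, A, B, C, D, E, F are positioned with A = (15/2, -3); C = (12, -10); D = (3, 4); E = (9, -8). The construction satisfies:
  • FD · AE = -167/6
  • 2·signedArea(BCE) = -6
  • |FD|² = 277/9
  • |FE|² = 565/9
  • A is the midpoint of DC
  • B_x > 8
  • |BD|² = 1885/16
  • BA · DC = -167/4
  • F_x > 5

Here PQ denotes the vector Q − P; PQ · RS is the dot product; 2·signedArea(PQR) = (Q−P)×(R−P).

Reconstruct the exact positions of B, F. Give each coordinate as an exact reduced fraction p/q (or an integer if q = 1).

1. B_x = 33/4  [BA · DC = -167/4 ∩ 2·signedArea(BCE) = -6]
2. B_y = -11/2  [BA · DC = -167/4 ∩ 2·signedArea(BCE) = -6]
   → B = (33/4, -11/2)
3. F_x = 6  [line -3/2·x + 5·y + 37/3 = 0 ∩ |FD|² = 277/9]
4. F_y = -2/3  [line -3/2·x + 5·y + 37/3 = 0 ∩ |FD|² = 277/9]
   → F = (6, -2/3)

B = (33/4, -11/2)
F = (6, -2/3)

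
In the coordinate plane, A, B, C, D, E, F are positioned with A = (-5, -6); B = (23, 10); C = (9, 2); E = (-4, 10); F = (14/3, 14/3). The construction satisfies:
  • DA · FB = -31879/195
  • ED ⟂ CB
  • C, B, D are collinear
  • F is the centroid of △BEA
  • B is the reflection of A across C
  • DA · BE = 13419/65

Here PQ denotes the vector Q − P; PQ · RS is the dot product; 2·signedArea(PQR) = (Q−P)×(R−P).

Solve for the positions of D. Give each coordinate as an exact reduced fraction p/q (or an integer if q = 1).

1. D_x = 172/65  [C, B, D are collinear ∩ ED ⟂ CB]
2. D_y = -106/65  [C, B, D are collinear ∩ ED ⟂ CB]
   → D = (172/65, -106/65)

D = (172/65, -106/65)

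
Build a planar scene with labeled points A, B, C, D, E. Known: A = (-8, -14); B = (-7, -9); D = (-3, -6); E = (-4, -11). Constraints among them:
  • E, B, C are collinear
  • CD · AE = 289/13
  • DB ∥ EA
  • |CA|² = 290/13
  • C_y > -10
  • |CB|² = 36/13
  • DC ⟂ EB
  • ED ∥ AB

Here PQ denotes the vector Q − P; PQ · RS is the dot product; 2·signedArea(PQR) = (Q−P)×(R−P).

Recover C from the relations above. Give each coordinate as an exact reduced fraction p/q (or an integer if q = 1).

C = (-73/13, -129/13)

1. C_x = -73/13  [E, B, C are collinear ∩ DC ⟂ EB]
2. C_y = -129/13  [E, B, C are collinear ∩ DC ⟂ EB]
   → C = (-73/13, -129/13)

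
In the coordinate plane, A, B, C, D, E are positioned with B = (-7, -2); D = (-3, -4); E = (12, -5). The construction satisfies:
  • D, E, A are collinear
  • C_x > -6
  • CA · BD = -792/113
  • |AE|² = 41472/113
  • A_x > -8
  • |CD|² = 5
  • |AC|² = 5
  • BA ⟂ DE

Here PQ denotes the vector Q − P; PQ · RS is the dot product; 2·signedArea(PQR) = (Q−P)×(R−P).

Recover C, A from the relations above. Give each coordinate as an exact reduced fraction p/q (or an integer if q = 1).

A = (-804/113, -421/113)
C = (-5, -3)

1. A_x = -804/113  [D, E, A are collinear ∩ BA ⟂ DE]
2. A_y = -421/113  [D, E, A are collinear ∩ BA ⟂ DE]
   → A = (-804/113, -421/113)
3. C_x = -5  [line -4·x + 2·y + -14 = 0 ∩ |CD|² = 5]
4. C_y = -3  [line -4·x + 2·y + -14 = 0 ∩ |CD|² = 5]
   → C = (-5, -3)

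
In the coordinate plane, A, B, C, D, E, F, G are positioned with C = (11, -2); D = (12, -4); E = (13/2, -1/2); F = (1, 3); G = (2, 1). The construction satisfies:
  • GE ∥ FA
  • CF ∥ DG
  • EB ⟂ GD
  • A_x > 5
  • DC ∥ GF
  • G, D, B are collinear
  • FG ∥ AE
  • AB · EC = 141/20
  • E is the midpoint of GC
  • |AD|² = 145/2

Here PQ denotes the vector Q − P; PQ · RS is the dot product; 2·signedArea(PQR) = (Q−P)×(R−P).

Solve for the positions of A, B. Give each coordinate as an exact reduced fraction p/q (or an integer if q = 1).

1. A_x = 11/2  [FG ∥ AE ∩ GE ∥ FA]
2. A_y = 3/2  [FG ∥ AE ∩ GE ∥ FA]
   → A = (11/2, 3/2)
3. B_x = 31/5  [G, D, B are collinear ∩ EB ⟂ GD]
4. B_y = -11/10  [G, D, B are collinear ∩ EB ⟂ GD]
   → B = (31/5, -11/10)

A = (11/2, 3/2)
B = (31/5, -11/10)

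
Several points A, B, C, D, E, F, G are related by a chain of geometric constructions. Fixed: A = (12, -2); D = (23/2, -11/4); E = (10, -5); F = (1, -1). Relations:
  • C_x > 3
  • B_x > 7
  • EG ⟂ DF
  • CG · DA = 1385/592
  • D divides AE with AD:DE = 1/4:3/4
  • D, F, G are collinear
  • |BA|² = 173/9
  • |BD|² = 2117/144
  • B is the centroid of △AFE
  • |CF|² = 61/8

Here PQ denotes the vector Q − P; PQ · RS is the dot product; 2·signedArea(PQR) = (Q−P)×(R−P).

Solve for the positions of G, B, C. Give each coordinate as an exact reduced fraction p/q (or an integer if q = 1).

B = (23/3, -8/3)
C = (15/4, -5/4)
G = (385/37, -95/37)

1. G_x = 385/37  [D, F, G are collinear ∩ EG ⟂ DF]
2. G_y = -95/37  [D, F, G are collinear ∩ EG ⟂ DF]
   → G = (385/37, -95/37)
3. B_x = 23/3  [B is the centroid of △AFE]
4. B_y = -8/3  [B is the centroid of △AFE]
   → B = (23/3, -8/3)
5. C_x = 15/4  [line -1/2·x + -3/4·y + 15/16 = 0 ∩ |CF|² = 61/8]
6. C_y = -5/4  [line -1/2·x + -3/4·y + 15/16 = 0 ∩ |CF|² = 61/8]
   → C = (15/4, -5/4)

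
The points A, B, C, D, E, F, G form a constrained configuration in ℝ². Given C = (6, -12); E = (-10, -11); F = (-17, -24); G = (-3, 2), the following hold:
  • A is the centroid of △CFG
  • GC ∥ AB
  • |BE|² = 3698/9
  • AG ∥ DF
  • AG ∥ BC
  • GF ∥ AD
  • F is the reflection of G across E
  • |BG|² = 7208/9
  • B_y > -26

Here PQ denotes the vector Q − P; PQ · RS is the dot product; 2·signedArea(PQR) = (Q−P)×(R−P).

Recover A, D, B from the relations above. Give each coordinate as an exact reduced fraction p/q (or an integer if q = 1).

1. A_x = -14/3  [A is the centroid of △CFG]
2. A_y = -34/3  [A is the centroid of △CFG]
   → A = (-14/3, -34/3)
3. D_x = -56/3  [AG ∥ DF ∩ GF ∥ AD]
4. D_y = -112/3  [AG ∥ DF ∩ GF ∥ AD]
   → D = (-56/3, -112/3)
5. B_x = 13/3  [AG ∥ BC ∩ GC ∥ AB]
6. B_y = -76/3  [AG ∥ BC ∩ GC ∥ AB]
   → B = (13/3, -76/3)

A = (-14/3, -34/3)
B = (13/3, -76/3)
D = (-56/3, -112/3)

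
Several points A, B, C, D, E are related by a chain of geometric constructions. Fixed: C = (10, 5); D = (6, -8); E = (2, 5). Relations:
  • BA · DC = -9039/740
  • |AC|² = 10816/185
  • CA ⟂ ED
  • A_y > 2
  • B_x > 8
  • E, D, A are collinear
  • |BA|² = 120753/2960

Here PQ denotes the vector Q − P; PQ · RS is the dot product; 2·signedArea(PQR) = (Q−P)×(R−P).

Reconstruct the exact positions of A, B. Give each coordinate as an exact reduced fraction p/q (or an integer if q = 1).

A = (498/185, 509/185)
B = (9, 7/4)

1. A_x = 498/185  [E, D, A are collinear ∩ CA ⟂ ED]
2. A_y = 509/185  [E, D, A are collinear ∩ CA ⟂ ED]
   → A = (498/185, 509/185)
3. B_x = 9  [line -4·x + -13·y + 235/4 = 0 ∩ |BA|² = 120753/2960]
4. B_y = 7/4  [line -4·x + -13·y + 235/4 = 0 ∩ |BA|² = 120753/2960]
   → B = (9, 7/4)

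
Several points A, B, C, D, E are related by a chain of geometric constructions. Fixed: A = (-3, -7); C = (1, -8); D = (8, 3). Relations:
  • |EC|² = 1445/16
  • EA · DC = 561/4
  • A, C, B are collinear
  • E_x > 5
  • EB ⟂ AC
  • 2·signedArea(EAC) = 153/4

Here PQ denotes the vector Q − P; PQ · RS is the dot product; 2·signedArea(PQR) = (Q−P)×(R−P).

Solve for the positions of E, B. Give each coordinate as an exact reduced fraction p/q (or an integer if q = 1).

B = (3, -17/2)
E = (21/4, 1/2)

1. E_x = 21/4  [EA · DC = 561/4 ∩ 2·signedArea(EAC) = 153/4]
2. E_y = 1/2  [EA · DC = 561/4 ∩ 2·signedArea(EAC) = 153/4]
   → E = (21/4, 1/2)
3. B_x = 3  [A, C, B are collinear ∩ EB ⟂ AC]
4. B_y = -17/2  [A, C, B are collinear ∩ EB ⟂ AC]
   → B = (3, -17/2)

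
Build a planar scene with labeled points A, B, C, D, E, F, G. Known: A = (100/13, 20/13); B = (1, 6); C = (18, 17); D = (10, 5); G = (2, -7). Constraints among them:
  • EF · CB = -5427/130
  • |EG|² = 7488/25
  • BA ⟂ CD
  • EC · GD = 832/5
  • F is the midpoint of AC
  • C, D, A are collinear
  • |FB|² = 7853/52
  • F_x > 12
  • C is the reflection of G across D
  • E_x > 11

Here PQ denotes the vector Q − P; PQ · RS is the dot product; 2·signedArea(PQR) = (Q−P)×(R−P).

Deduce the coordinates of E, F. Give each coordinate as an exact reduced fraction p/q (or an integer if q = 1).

E = (58/5, 37/5)
F = (167/13, 241/26)

1. E_x = 58/5  [line -8·x + -12·y + 908/5 = 0 ∩ |EG|² = 7488/25]
2. E_y = 37/5  [line -8·x + -12·y + 908/5 = 0 ∩ |EG|² = 7488/25]
   → E = (58/5, 37/5)
3. F_x = 167/13  [F is the midpoint of AC]
4. F_y = 241/26  [F is the midpoint of AC]
   → F = (167/13, 241/26)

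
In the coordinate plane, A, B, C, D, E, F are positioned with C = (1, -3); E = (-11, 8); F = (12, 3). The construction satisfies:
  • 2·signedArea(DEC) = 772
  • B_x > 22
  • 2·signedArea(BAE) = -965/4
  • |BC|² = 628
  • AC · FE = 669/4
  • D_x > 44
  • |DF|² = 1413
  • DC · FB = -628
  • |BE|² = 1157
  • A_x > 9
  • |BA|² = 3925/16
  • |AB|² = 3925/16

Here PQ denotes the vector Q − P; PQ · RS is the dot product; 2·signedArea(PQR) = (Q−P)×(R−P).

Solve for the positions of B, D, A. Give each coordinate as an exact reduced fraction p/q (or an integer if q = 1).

1. D_x = 45  [line 11·x + 12·y + -747 = 0 ∩ |DF|² = 1413]
2. D_y = 21  [line 11·x + 12·y + -747 = 0 ∩ |DF|² = 1413]
   → D = (45, 21)
3. B_x = 23  [line -44·x + -24·y + 1228 = 0 ∩ |BC|² = 628]
4. B_y = 9  [line -44·x + -24·y + 1228 = 0 ∩ |BC|² = 628]
   → B = (23, 9)
5. A_x = 37/4  [2·signedArea(BAE) = -965/4 ∩ AC · FE = 669/4]
6. A_y = 3/2  [2·signedArea(BAE) = -965/4 ∩ AC · FE = 669/4]
   → A = (37/4, 3/2)

A = (37/4, 3/2)
B = (23, 9)
D = (45, 21)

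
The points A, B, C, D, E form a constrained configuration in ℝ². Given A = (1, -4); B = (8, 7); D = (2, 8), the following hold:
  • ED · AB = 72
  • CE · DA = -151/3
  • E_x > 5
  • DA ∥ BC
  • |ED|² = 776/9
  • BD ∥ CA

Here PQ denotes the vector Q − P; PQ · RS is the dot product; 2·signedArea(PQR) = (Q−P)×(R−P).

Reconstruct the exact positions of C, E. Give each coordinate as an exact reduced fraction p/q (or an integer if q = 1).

1. C_x = 7  [BD ∥ CA ∩ DA ∥ BC]
2. C_y = -5  [BD ∥ CA ∩ DA ∥ BC]
   → C = (7, -5)
3. E_x = 16/3  [ED · AB = 72 ∩ CE · DA = -151/3]
4. E_y = -2/3  [ED · AB = 72 ∩ CE · DA = -151/3]
   → E = (16/3, -2/3)

C = (7, -5)
E = (16/3, -2/3)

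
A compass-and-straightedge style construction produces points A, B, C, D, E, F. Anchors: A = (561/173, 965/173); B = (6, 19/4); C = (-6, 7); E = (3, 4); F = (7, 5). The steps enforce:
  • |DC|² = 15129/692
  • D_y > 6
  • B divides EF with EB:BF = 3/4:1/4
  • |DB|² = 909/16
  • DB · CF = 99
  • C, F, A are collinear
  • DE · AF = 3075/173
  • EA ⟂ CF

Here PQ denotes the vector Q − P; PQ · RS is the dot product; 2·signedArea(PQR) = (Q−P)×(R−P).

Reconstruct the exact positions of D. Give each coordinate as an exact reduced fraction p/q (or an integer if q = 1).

1. D_x = -477/346  [line -650/173·x + 100/173·y + -1525/173 = 0 ∩ |DC|² = 15129/692]
2. D_y = 1088/173  [line -650/173·x + 100/173·y + -1525/173 = 0 ∩ |DC|² = 15129/692]
   → D = (-477/346, 1088/173)

D = (-477/346, 1088/173)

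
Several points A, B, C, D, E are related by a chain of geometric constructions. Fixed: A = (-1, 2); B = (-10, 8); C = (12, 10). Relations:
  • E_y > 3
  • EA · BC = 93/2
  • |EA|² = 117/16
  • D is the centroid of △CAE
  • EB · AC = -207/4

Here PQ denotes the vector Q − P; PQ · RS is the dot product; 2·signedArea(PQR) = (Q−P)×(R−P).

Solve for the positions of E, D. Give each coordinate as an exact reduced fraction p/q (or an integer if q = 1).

D = (31/12, 31/6)
E = (-13/4, 7/2)

1. E_x = -13/4  [EB · AC = -207/4 ∩ EA · BC = 93/2]
2. E_y = 7/2  [EB · AC = -207/4 ∩ EA · BC = 93/2]
   → E = (-13/4, 7/2)
3. D_x = 31/12  [D is the centroid of △CAE]
4. D_y = 31/6  [D is the centroid of △CAE]
   → D = (31/12, 31/6)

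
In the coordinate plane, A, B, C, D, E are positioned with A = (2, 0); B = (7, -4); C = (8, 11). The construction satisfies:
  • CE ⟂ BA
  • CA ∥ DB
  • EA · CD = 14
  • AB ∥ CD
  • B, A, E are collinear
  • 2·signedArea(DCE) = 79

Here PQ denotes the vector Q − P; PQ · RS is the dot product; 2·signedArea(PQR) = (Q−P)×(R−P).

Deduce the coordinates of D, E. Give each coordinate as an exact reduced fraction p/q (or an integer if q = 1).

1. D_x = 13  [CA ∥ DB ∩ AB ∥ CD]
2. D_y = 7  [CA ∥ DB ∩ AB ∥ CD]
   → D = (13, 7)
3. E_x = 12/41  [B, A, E are collinear ∩ CE ⟂ BA]
4. E_y = 56/41  [B, A, E are collinear ∩ CE ⟂ BA]
   → E = (12/41, 56/41)

D = (13, 7)
E = (12/41, 56/41)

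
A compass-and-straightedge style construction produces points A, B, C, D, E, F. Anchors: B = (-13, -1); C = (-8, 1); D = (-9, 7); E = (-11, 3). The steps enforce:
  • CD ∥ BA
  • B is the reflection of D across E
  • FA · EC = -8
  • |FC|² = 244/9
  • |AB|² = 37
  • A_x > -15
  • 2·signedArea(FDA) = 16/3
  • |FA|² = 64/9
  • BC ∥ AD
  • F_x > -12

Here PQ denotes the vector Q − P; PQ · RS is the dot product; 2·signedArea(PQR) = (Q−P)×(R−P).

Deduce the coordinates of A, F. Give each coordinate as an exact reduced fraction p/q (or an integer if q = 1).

1. A_x = -14  [BC ∥ AD ∩ CD ∥ BA]
2. A_y = 5  [BC ∥ AD ∩ CD ∥ BA]
   → A = (-14, 5)
3. F_x = -34/3  [FA · EC = -8 ∩ 2·signedArea(FDA) = 16/3]
4. F_y = 5  [FA · EC = -8 ∩ 2·signedArea(FDA) = 16/3]
   → F = (-34/3, 5)

A = (-14, 5)
F = (-34/3, 5)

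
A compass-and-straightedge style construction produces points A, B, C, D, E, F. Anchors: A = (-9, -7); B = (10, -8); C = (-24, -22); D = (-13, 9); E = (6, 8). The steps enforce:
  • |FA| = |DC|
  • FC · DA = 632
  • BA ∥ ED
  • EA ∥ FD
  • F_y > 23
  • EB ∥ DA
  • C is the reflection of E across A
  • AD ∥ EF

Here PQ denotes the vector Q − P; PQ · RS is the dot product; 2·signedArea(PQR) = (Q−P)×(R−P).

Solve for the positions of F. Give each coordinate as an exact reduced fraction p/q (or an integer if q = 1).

F = (2, 24)

1. F_x = 2  [EA ∥ FD ∩ AD ∥ EF]
2. F_y = 24  [EA ∥ FD ∩ AD ∥ EF]
   → F = (2, 24)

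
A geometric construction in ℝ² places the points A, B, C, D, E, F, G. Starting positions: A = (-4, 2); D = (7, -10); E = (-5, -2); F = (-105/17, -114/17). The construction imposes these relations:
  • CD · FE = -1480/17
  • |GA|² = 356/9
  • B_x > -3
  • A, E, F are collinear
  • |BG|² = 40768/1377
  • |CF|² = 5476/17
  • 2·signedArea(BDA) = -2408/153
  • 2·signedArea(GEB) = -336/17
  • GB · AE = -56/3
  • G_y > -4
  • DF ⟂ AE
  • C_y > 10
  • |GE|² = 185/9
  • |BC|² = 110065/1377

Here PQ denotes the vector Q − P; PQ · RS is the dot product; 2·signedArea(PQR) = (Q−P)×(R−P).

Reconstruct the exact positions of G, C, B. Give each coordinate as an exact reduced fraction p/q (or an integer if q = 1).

1. C_x = -31/17  [line -20/17·x + -80/17·y + 820/17 = 0 ∩ |CF|² = 5476/17]
2. C_y = 182/17  [line -20/17·x + -80/17·y + 820/17 = 0 ∩ |CF|² = 5476/17]
   → C = (-31/17, 182/17)
3. B_x = -382/153  [line -12·x + -11·y + -1570/153 = 0 ∩ |BC|² = 110065/1377]
4. B_y = 274/153  [line -12·x + -11·y + -1570/153 = 0 ∩ |BC|² = 110065/1377]
   → B = (-382/153, 274/153)
5. G_x = -2/3  [2·signedArea(GEB) = -336/17 ∩ GB · AE = -56/3]
6. G_y = -10/3  [2·signedArea(GEB) = -336/17 ∩ GB · AE = -56/3]
   → G = (-2/3, -10/3)

B = (-382/153, 274/153)
C = (-31/17, 182/17)
G = (-2/3, -10/3)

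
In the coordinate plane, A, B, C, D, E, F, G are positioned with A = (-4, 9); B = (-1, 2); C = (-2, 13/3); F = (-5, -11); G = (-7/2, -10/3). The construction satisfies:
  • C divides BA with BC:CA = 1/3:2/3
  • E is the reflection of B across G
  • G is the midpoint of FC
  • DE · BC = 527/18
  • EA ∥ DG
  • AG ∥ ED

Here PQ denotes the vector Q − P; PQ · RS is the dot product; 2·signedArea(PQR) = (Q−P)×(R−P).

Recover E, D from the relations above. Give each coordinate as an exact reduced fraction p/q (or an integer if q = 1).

1. E_x = -6  [E is the reflection of B across G]
2. E_y = -26/3  [E is the reflection of B across G]
   → E = (-6, -26/3)
3. D_x = -11/2  [EA ∥ DG ∩ AG ∥ ED]
4. D_y = -21  [EA ∥ DG ∩ AG ∥ ED]
   → D = (-11/2, -21)

D = (-11/2, -21)
E = (-6, -26/3)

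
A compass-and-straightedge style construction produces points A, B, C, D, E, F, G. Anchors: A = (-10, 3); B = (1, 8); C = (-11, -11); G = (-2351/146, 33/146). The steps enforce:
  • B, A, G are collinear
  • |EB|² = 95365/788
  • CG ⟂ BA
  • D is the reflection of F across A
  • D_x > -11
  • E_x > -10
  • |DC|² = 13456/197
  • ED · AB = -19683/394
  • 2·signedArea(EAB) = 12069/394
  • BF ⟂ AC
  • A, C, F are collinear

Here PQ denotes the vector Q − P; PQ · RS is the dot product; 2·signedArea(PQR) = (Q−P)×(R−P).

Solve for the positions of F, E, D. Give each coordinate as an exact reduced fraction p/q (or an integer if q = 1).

D = (-2051/197, -543/197)
E = (-3859/394, 1158/197)
F = (-1889/197, 1725/197)

1. F_x = -1889/197  [A, C, F are collinear ∩ BF ⟂ AC]
2. F_y = 1725/197  [A, C, F are collinear ∩ BF ⟂ AC]
   → F = (-1889/197, 1725/197)
3. D_x = -2051/197  [D is the reflection of F across A]
4. D_y = -543/197  [D is the reflection of F across A]
   → D = (-2051/197, -543/197)
5. E_x = -3859/394  [2·signedArea(EAB) = 12069/394 ∩ ED · AB = -19683/394]
6. E_y = 1158/197  [2·signedArea(EAB) = 12069/394 ∩ ED · AB = -19683/394]
   → E = (-3859/394, 1158/197)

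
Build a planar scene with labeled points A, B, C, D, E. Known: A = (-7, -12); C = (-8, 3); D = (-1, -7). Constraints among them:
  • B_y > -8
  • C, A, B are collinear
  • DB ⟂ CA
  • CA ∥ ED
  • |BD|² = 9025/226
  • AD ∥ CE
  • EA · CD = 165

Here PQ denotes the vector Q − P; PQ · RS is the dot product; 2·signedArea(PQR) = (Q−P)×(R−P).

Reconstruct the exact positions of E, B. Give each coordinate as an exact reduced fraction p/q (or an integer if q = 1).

1. E_x = -2  [CA ∥ ED ∩ AD ∥ CE]
2. E_y = 8  [CA ∥ ED ∩ AD ∥ CE]
   → E = (-2, 8)
3. B_x = -1651/226  [C, A, B are collinear ∩ DB ⟂ CA]
4. B_y = -1677/226  [C, A, B are collinear ∩ DB ⟂ CA]
   → B = (-1651/226, -1677/226)

B = (-1651/226, -1677/226)
E = (-2, 8)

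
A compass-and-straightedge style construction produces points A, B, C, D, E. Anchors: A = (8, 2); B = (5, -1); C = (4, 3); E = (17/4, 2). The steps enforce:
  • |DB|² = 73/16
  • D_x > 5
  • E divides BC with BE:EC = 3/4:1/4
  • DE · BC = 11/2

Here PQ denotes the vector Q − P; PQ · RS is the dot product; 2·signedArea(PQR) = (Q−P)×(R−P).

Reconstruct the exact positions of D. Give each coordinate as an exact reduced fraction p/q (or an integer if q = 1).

1. D_x = 23/4  [line 1·x + -4·y + -7/4 = 0 ∩ |DB|² = 73/16]
2. D_y = 1  [line 1·x + -4·y + -7/4 = 0 ∩ |DB|² = 73/16]
   → D = (23/4, 1)

D = (23/4, 1)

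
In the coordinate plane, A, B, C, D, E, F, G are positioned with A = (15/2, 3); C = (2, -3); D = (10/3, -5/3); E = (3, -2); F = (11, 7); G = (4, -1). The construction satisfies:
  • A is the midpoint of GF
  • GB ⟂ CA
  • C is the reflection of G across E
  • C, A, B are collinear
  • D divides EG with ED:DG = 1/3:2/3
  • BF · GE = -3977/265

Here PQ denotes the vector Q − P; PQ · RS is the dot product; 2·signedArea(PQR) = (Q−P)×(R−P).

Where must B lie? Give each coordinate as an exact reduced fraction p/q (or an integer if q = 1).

1. B_x = 1036/265  [C, A, B are collinear ∩ GB ⟂ CA]
2. B_y = -243/265  [C, A, B are collinear ∩ GB ⟂ CA]
   → B = (1036/265, -243/265)

B = (1036/265, -243/265)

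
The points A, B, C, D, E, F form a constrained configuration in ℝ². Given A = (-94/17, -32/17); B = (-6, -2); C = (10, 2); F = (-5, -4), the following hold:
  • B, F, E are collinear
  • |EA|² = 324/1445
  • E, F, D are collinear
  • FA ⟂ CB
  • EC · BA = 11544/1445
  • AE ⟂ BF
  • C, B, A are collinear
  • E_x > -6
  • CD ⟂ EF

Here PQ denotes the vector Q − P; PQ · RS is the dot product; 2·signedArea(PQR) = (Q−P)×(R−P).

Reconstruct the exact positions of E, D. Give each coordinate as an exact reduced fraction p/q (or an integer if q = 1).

1. E_x = -506/85  [B, F, E are collinear ∩ AE ⟂ BF]
2. E_y = -178/85  [B, F, E are collinear ∩ AE ⟂ BF]
   → E = (-506/85, -178/85)
3. D_x = -22/5  [E, F, D are collinear ∩ CD ⟂ EF]
4. D_y = -26/5  [E, F, D are collinear ∩ CD ⟂ EF]
   → D = (-22/5, -26/5)

D = (-22/5, -26/5)
E = (-506/85, -178/85)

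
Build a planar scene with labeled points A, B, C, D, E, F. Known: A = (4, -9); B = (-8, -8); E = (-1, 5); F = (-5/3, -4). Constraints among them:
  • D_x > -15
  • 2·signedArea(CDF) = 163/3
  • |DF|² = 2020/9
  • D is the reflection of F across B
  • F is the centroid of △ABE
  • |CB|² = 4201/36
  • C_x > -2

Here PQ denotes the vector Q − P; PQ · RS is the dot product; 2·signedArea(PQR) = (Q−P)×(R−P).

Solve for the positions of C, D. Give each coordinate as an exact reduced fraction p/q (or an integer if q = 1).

C = (-4/3, 1/2)
D = (-43/3, -12)

1. D_x = -43/3  [D is the reflection of F across B]
2. D_y = -12  [D is the reflection of F across B]
   → D = (-43/3, -12)
3. C_x = -4/3  [line -8·x + 38/3·y + -17 = 0 ∩ |CB|² = 4201/36]
4. C_y = 1/2  [line -8·x + 38/3·y + -17 = 0 ∩ |CB|² = 4201/36]
   → C = (-4/3, 1/2)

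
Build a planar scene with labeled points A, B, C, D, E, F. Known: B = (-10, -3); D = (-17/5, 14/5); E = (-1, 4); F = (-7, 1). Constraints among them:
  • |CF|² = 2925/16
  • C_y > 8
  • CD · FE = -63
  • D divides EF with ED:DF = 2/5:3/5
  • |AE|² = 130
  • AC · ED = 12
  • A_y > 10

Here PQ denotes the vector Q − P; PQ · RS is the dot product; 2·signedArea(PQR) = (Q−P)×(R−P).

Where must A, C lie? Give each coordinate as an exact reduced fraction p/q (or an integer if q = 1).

1. C_x = 17/4  [line -6·x + -3·y + 51 = 0 ∩ |CF|² = 2925/16]
2. C_y = 17/2  [line -6·x + -3·y + 51 = 0 ∩ |CF|² = 2925/16]
   → C = (17/4, 17/2)
3. A_x = 8  [line 12/5·x + 6/5·y + -162/5 = 0 ∩ |AE|² = 130]
4. A_y = 11  [line 12/5·x + 6/5·y + -162/5 = 0 ∩ |AE|² = 130]
   → A = (8, 11)

A = (8, 11)
C = (17/4, 17/2)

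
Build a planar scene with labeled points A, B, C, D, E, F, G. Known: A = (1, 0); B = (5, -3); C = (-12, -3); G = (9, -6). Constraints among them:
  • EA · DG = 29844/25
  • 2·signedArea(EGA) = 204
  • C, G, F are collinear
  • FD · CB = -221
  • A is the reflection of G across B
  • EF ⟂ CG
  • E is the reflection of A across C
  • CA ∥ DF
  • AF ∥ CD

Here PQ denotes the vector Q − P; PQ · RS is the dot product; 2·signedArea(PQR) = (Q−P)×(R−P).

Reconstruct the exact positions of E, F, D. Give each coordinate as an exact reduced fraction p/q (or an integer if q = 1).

1. E_x = -25  [E is the reflection of A across C]
2. E_y = -6  [E is the reflection of A across C]
   → E = (-25, -6)
3. F_x = -608/25  [C, G, F are collinear ∩ EF ⟂ CG]
4. F_y = -31/25  [C, G, F are collinear ∩ EF ⟂ CG]
   → F = (-608/25, -31/25)
5. D_x = -933/25  [CA ∥ DF ∩ AF ∥ CD]
6. D_y = -106/25  [CA ∥ DF ∩ AF ∥ CD]
   → D = (-933/25, -106/25)

D = (-933/25, -106/25)
E = (-25, -6)
F = (-608/25, -31/25)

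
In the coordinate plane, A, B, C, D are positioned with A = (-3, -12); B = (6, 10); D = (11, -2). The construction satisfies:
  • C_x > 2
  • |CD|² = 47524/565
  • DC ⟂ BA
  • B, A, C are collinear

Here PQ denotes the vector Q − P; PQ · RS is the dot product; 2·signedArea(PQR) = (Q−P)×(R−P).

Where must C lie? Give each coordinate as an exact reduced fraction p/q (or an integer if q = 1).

C = (1419/565, 832/565)

1. C_x = 1419/565  [B, A, C are collinear ∩ DC ⟂ BA]
2. C_y = 832/565  [B, A, C are collinear ∩ DC ⟂ BA]
   → C = (1419/565, 832/565)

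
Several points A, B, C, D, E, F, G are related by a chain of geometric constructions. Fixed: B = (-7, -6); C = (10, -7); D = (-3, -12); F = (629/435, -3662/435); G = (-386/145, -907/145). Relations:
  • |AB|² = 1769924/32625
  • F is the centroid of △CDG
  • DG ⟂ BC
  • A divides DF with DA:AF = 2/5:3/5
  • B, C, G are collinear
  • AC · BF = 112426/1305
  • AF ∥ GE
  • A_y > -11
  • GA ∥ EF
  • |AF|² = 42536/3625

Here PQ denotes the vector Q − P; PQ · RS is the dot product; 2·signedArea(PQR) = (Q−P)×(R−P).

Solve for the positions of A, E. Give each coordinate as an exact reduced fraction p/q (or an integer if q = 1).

1. A_x = -2657/2175  [A divides DF with DA:AF = 2/5:3/5]
2. A_y = -22984/2175  [A divides DF with DA:AF = 2/5:3/5]
   → A = (-2657/2175, -22984/2175)
3. E_x = 4/725  [GA ∥ EF ∩ AF ∥ GE]
4. E_y = -2977/725  [GA ∥ EF ∩ AF ∥ GE]
   → E = (4/725, -2977/725)

A = (-2657/2175, -22984/2175)
E = (4/725, -2977/725)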